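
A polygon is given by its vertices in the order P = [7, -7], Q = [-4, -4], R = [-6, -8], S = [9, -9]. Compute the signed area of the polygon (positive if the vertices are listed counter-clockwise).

Cross-terms: -56, 8, 126, 0  ⇒  Σ = 78
Signed area = Σ/2 = 39 (positive ⇒ counter-clockwise traversal).

39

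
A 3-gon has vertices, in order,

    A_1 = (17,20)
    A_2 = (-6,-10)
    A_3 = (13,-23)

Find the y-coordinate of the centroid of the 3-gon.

-13/3

Apply Gauss's area formula. First the cross-terms c_i = x_i·y_{i+1} − x_{i+1}·y_i:
  -50, 268, 651  ⇒  2A = 869, A = 434.5.
Then Σ (y_i + y_{i+1})·c_i = -11297, so ȳ = -11297 / (6·434.5) = -13/3.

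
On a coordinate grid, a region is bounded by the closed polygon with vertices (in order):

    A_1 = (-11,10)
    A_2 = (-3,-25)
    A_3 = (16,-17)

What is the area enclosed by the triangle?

Apply the shoelace (surveyor's) formula: 2A = Σ (x_i·y_{i+1} − x_{i+1}·y_i), indices taken mod 3.
A_1→A_2: (-11)(-25) − (-3)(10) = 305
A_2→A_3: (-3)(-17) − (16)(-25) = 451
A_3→A_1: (16)(10) − (-11)(-17) = -27
Σ = 729
Area = |Σ|/2 = 364.5.

364.5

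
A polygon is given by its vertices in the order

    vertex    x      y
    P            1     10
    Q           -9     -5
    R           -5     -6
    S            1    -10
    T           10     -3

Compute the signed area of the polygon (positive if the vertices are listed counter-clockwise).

185

Apply the shoelace formula: 2A = Σ (x_i·y_{i+1} − x_{i+1}·y_i), indices taken mod 5.
P→Q: (1)(-5) − (-9)(10) = 85
Q→R: (-9)(-6) − (-5)(-5) = 29
R→S: (-5)(-10) − (1)(-6) = 56
S→T: (1)(-3) − (10)(-10) = 97
T→P: (10)(10) − (1)(-3) = 103
Σ = 370
Signed area = Σ/2 = 185 (positive ⇒ counter-clockwise traversal).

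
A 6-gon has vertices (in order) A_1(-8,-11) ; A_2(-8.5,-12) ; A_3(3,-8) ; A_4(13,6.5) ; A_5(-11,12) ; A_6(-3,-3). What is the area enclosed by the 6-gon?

Σ = (2.5) + (104) + (123.5) + (227.5) + (69) + (9) = 535.5
Area = |Σ|/2 = 267.75.

267.75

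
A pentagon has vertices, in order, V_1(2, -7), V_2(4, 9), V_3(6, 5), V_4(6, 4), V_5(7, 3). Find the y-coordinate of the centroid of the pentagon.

Apply the shoelace formula. First the cross-terms c_i = x_i·y_{i+1} − x_{i+1}·y_i:
  46, -34, -6, -10, -55  ⇒  2A = -59, A = -29.5.
Then Σ (y_i + y_{i+1})·c_i = -288, so ȳ = -288 / (6·(-29.5)) = 96/59.

96/59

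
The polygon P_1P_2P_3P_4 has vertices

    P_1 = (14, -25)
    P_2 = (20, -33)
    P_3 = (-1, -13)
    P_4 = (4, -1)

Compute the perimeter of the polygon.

|P_1P_2| = √((6)² + (-8)²) = √100 = 10
|P_2P_3| = √((-21)² + (20)²) = √841 = 29
|P_3P_4| = √((5)² + (12)²) = √169 = 13
|P_4P_1| = √((10)² + (-24)²) = √676 = 26
Perimeter = 10 + 29 + 13 + 26 = 78.

78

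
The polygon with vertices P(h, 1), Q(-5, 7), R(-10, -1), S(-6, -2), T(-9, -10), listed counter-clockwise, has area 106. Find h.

The doubled signed area Σ (x_i y_{i+1} − x_{i+1} y_i) is linear in h.
With h=0 it equals 127; the coefficient of h is 17 (from the two edges through P).
So 17·h + 127 = 2·106 = 212 ⇒ h = 5.

5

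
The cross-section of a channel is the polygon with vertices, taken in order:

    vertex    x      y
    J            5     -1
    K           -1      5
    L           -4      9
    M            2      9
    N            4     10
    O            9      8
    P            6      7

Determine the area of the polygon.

59.5

Σ = (24) + (11) + (-54) + (-16) + (-58) + (15) + (-41) = -119
Area = |Σ|/2 = 59.5.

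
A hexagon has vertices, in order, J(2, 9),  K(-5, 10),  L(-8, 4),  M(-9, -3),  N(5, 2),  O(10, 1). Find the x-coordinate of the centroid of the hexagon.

-128/85

Apply the shoelace formula. First the cross-terms c_i = x_i·y_{i+1} − x_{i+1}·y_i:
  65, 60, 60, -3, -15, 88  ⇒  2A = 255, A = 127.5.
Then Σ (x_i + x_{i+1})·c_i = -1152, so x̄ = -1152 / (6·127.5) = -128/85.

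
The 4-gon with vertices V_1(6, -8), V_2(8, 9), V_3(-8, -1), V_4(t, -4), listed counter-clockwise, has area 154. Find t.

-10

The doubled signed area Σ (x_i y_{i+1} − x_{i+1} y_i) is linear in t.
With t=0 it equals 238; the coefficient of t is -7 (from the two edges through V_4).
So -7·t + 238 = 2·154 = 308 ⇒ t = -10.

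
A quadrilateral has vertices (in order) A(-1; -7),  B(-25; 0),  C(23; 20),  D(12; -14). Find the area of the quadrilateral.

Apply the shoelace formula: 2A = Σ (x_i·y_{i+1} − x_{i+1}·y_i), indices taken mod 4.
Σ = (-175) + (-500) + (-562) + (-98) = -1335
Area = |Σ|/2 = 667.5.

667.5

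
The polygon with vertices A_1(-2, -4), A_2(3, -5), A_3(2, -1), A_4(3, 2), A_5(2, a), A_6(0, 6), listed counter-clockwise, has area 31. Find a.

The doubled signed area Σ (x_i y_{i+1} − x_{i+1} y_i) is linear in a.
With a=0 it equals 56; the coefficient of a is 3 (from the two edges through A_5).
So 3·a + 56 = 2·31 = 62 ⇒ a = 2.

2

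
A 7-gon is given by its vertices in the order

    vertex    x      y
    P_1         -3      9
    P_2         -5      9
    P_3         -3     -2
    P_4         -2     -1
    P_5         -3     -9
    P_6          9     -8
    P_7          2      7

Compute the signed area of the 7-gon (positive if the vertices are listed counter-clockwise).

146

Apply Gauss's area formula: 2A = Σ (x_i·y_{i+1} − x_{i+1}·y_i), indices taken mod 7.
Σ = (18) + (37) + (-1) + (15) + (105) + (79) + (39) = 292
Signed area = Σ/2 = 146 (positive ⇒ counter-clockwise traversal).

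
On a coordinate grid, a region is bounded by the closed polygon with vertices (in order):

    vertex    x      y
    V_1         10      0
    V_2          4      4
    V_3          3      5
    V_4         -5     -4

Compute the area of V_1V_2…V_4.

50.5

Apply the shoelace formula: 2A = Σ (x_i·y_{i+1} − x_{i+1}·y_i), indices taken mod 4.
Σ = (40) + (8) + (13) + (40) = 101
Area = |Σ|/2 = 50.5.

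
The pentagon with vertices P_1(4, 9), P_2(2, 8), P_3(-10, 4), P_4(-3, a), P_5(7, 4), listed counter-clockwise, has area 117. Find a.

Write out the shoelace sum; only the two edges meeting at P_4 involve a:
2·Area = [((-10)·a − (-3)·4) + ((-3)·4 − 7·a)] + 149
       = -17·a + 149 = 234
⇒ a = -5.

-5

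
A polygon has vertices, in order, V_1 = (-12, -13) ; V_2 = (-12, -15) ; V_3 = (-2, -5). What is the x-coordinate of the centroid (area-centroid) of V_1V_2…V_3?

Apply Gauss's area formula. First the cross-terms c_i = x_i·y_{i+1} − x_{i+1}·y_i:
  24, 30, -34  ⇒  2A = 20, A = 10.
Then Σ (x_i + x_{i+1})·c_i = -520, so x̄ = -520 / (6·10) = -26/3.

-26/3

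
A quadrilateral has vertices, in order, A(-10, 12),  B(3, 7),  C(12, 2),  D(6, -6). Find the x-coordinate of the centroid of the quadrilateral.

Apply the shoelace (surveyor's) formula. First the cross-terms c_i = x_i·y_{i+1} − x_{i+1}·y_i:
  -106, -78, -84, 12  ⇒  2A = -256, A = -128.
Then Σ (x_i + x_{i+1})·c_i = -1988, so x̄ = -1988 / (6·(-128)) = 497/192.

497/192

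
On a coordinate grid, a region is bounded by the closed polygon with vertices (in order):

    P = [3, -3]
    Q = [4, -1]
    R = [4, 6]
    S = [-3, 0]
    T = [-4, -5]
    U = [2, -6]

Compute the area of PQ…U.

58

Cross-terms: 9, 28, 18, 15, 34, 12  ⇒  Σ = 116
Area = |Σ|/2 = 58.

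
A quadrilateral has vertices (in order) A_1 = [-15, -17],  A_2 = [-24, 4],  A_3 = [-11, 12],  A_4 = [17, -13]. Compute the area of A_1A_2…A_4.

628.5

Σ = (-468) + (-244) + (-61) + (-484) = -1257
Area = |Σ|/2 = 628.5.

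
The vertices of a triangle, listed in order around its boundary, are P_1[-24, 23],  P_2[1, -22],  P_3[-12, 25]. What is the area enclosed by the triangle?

295

Σ = (505) + (-239) + (324) = 590
Area = |Σ|/2 = 295.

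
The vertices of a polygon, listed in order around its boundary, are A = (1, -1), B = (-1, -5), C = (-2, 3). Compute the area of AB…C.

Σ = (-6) + (-13) + (-1) = -20
Area = |Σ|/2 = 10.

10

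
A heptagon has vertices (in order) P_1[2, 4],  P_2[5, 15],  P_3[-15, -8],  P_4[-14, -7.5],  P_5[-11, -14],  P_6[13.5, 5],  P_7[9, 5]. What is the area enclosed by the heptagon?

Apply the shoelace formula: 2A = Σ (x_i·y_{i+1} − x_{i+1}·y_i), indices taken mod 7.
P_1→P_2: (2)(15) − (5)(4) = 10
P_2→P_3: (5)(-8) − (-15)(15) = 185
P_3→P_4: (-15)(-7.5) − (-14)(-8) = 0.5
P_4→P_5: (-14)(-14) − (-11)(-7.5) = 113.5
P_5→P_6: (-11)(5) − (13.5)(-14) = 134
P_6→P_7: (13.5)(5) − (9)(5) = 22.5
P_7→P_1: (9)(4) − (2)(5) = 26
Σ = 491.5
Area = |Σ|/2 = 245.75.

245.75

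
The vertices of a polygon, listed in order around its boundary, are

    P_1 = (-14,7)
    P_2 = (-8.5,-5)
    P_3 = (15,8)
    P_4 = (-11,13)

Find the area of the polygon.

Σ = (129.5) + (7) + (283) + (105) = 524.5
Area = |Σ|/2 = 262.25.

262.25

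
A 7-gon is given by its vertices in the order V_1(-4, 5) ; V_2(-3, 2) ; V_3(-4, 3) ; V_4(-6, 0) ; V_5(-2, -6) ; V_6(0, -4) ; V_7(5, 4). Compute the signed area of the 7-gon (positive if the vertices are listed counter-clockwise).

Apply the shoelace formula: 2A = Σ (x_i·y_{i+1} − x_{i+1}·y_i), indices taken mod 7.
V_1→V_2: (-4)(2) − (-3)(5) = 7
V_2→V_3: (-3)(3) − (-4)(2) = -1
V_3→V_4: (-4)(0) − (-6)(3) = 18
V_4→V_5: (-6)(-6) − (-2)(0) = 36
V_5→V_6: (-2)(-4) − (0)(-6) = 8
V_6→V_7: (0)(4) − (5)(-4) = 20
V_7→V_1: (5)(5) − (-4)(4) = 41
Σ = 129
Signed area = Σ/2 = 64.5 (positive ⇒ counter-clockwise traversal).

64.5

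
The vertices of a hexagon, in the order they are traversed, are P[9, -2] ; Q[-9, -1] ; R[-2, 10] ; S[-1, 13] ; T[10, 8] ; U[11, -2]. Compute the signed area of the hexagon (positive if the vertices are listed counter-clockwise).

-192.5

Apply the shoelace formula: 2A = Σ (x_i·y_{i+1} − x_{i+1}·y_i), indices taken mod 6.
Σ = (-27) + (-92) + (-16) + (-138) + (-108) + (-4) = -385
Signed area = Σ/2 = -192.5 (negative ⇒ clockwise traversal).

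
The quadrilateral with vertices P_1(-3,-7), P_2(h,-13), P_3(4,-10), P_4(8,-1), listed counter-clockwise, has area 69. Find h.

The doubled signed area Σ (x_i y_{i+1} − x_{i+1} y_i) is linear in h.
With h=0 it equals 108; the coefficient of h is -3 (from the two edges through P_2).
So -3·h + 108 = 2·69 = 138 ⇒ h = -10.

-10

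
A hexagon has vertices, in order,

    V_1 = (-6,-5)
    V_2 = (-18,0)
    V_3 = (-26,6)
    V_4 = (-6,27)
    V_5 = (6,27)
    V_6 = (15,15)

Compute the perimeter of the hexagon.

|V_1V_2| = √((-12)² + (5)²) = √169 = 13
|V_2V_3| = √((-8)² + (6)²) = √100 = 10
|V_3V_4| = √((20)² + (21)²) = √841 = 29
|V_4V_5| = √((12)² + (0)²) = √144 = 12
|V_5V_6| = √((9)² + (-12)²) = √225 = 15
|V_6V_1| = √((-21)² + (-20)²) = √841 = 29
Perimeter = 13 + 10 + 29 + 12 + 15 + 29 = 108.

108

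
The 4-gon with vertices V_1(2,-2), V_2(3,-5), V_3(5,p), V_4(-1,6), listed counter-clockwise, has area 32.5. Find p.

The doubled signed area Σ (x_i y_{i+1} − x_{i+1} y_i) is linear in p.
With p=0 it equals 41; the coefficient of p is 4 (from the two edges through V_3).
So 4·p + 41 = 2·32.5 = 65 ⇒ p = 6.

6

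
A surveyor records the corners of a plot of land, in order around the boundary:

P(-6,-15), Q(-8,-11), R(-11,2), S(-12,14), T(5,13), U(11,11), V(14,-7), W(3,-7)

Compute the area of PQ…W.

Cross-terms: -54, -137, -130, -226, -88, -231, -77, -87  ⇒  Σ = -1030
Area = |Σ|/2 = 515.

515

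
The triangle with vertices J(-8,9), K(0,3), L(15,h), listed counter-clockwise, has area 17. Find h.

-4

The doubled signed area Σ (x_i y_{i+1} − x_{i+1} y_i) is linear in h.
With h=0 it equals 66; the coefficient of h is 8 (from the two edges through L).
So 8·h + 66 = 2·17 = 34 ⇒ h = -4.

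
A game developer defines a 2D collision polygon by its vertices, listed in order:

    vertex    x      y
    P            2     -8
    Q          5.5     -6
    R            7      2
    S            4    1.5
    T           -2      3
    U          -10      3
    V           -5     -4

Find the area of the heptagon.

114.75

Apply the shoelace formula: 2A = Σ (x_i·y_{i+1} − x_{i+1}·y_i), indices taken mod 7.
Cross-terms: 32, 53, 2.5, 15, 24, 55, 48  ⇒  Σ = 229.5
Area = |Σ|/2 = 114.75.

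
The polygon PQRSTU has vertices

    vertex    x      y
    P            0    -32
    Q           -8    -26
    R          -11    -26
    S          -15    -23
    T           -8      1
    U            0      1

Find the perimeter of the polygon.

84

|PQ| = √((-8)² + (6)²) = √100 = 10
|QR| = √((-3)² + (0)²) = √9 = 3
|RS| = √((-4)² + (3)²) = √25 = 5
|ST| = √((7)² + (24)²) = √625 = 25
|TU| = √((8)² + (0)²) = √64 = 8
|UP| = √((0)² + (-33)²) = √1089 = 33
Perimeter = 10 + 3 + 5 + 25 + 8 + 33 = 84.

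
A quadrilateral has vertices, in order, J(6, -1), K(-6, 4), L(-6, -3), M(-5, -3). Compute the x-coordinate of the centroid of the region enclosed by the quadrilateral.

-257/129

Apply the shoelace formula. First the cross-terms c_i = x_i·y_{i+1} − x_{i+1}·y_i:
  18, 42, 3, 23  ⇒  2A = 86, A = 43.
Then Σ (x_i + x_{i+1})·c_i = -514, so x̄ = -514 / (6·43) = -257/129.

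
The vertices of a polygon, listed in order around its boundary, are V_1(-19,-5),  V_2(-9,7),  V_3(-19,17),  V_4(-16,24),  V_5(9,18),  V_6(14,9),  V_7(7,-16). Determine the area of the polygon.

Apply the surveyor's formula: 2A = Σ (x_i·y_{i+1} − x_{i+1}·y_i), indices taken mod 7.
Cross-terms: -178, -20, -184, -504, -171, -287, -339  ⇒  Σ = -1683
Area = |Σ|/2 = 841.5.

841.5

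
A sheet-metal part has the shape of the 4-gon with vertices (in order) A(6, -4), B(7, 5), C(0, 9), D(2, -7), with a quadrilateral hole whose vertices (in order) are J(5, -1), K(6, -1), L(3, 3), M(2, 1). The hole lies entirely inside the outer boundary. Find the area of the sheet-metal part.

Outer boundary:
Apply the shoelace formula: 2A = Σ (x_i·y_{i+1} − x_{i+1}·y_i), indices taken mod 4.
A→B: (6)(5) − (7)(-4) = 58
B→C: (7)(9) − (0)(5) = 63
C→D: (0)(-7) − (2)(9) = -18
D→A: (2)(-4) − (6)(-7) = 34
Σ = 137
Area = |Σ|/2 = 68.5.
Hole:
Σ = (1) + (21) + (-3) + (-7) = 12
Area = |Σ|/2 = 6.
Net area = 68.5 − 6 = 62.5.

62.5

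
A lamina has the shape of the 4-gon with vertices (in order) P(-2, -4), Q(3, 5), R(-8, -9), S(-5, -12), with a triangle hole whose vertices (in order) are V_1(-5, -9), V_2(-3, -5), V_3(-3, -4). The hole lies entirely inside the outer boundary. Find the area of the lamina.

30

Outer boundary:
Apply the surveyor's formula: 2A = Σ (x_i·y_{i+1} − x_{i+1}·y_i), indices taken mod 4.
Σ = (2) + (13) + (51) + (-4) = 62
Area = |Σ|/2 = 31.
Hole:
Apply the shoelace formula: 2A = Σ (x_i·y_{i+1} − x_{i+1}·y_i), indices taken mod 3.
V_1→V_2: (-5)(-5) − (-3)(-9) = -2
V_2→V_3: (-3)(-4) − (-3)(-5) = -3
V_3→V_1: (-3)(-9) − (-5)(-4) = 7
Σ = 2
Area = |Σ|/2 = 1.
Net area = 31 − 1 = 30.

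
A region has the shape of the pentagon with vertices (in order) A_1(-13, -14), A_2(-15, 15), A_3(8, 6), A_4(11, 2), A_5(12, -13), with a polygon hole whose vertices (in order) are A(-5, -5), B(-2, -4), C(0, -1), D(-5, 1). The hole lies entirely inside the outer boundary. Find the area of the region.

Outer boundary:
Apply the shoelace (surveyor's) formula: 2A = Σ (x_i·y_{i+1} − x_{i+1}·y_i), indices taken mod 5.
Σ = (-405) + (-210) + (-50) + (-167) + (-337) = -1169
Area = |Σ|/2 = 584.5.
Hole:
Apply Gauss's area formula: 2A = Σ (x_i·y_{i+1} − x_{i+1}·y_i), indices taken mod 4.
Σ = (10) + (2) + (-5) + (30) = 37
Area = |Σ|/2 = 18.5.
Net area = 584.5 − 18.5 = 566.

566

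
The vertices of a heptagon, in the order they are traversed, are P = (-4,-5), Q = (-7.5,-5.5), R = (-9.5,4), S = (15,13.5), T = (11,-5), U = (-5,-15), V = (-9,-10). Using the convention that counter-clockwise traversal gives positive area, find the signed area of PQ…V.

Σ = (-15.5) + (-82.25) + (-188.25) + (-223.5) + (-190) + (-85) + (5) = -779.5
Signed area = Σ/2 = -389.75 (negative ⇒ clockwise traversal).

-389.75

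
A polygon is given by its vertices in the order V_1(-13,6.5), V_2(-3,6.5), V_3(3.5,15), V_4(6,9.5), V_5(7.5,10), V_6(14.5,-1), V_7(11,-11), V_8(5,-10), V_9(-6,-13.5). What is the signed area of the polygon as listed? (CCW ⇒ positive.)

Apply the surveyor's formula: 2A = Σ (x_i·y_{i+1} − x_{i+1}·y_i), indices taken mod 9.
V_1→V_2: (-13)(6.5) − (-3)(6.5) = -65
V_2→V_3: (-3)(15) − (3.5)(6.5) = -67.75
V_3→V_4: (3.5)(9.5) − (6)(15) = -56.75
V_4→V_5: (6)(10) − (7.5)(9.5) = -11.25
V_5→V_6: (7.5)(-1) − (14.5)(10) = -152.5
V_6→V_7: (14.5)(-11) − (11)(-1) = -148.5
V_7→V_8: (11)(-10) − (5)(-11) = -55
V_8→V_9: (5)(-13.5) − (-6)(-10) = -127.5
V_9→V_1: (-6)(6.5) − (-13)(-13.5) = -214.5
Σ = -898.75
Signed area = Σ/2 = -449.375 (negative ⇒ clockwise traversal).

-449.375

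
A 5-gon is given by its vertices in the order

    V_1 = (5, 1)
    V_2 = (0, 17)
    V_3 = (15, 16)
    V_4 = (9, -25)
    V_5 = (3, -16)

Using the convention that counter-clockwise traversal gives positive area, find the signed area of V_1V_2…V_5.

Apply the surveyor's formula: 2A = Σ (x_i·y_{i+1} − x_{i+1}·y_i), indices taken mod 5.
V_1→V_2: (5)(17) − (0)(1) = 85
V_2→V_3: (0)(16) − (15)(17) = -255
V_3→V_4: (15)(-25) − (9)(16) = -519
V_4→V_5: (9)(-16) − (3)(-25) = -69
V_5→V_1: (3)(1) − (5)(-16) = 83
Σ = -675
Signed area = Σ/2 = -337.5 (negative ⇒ clockwise traversal).

-337.5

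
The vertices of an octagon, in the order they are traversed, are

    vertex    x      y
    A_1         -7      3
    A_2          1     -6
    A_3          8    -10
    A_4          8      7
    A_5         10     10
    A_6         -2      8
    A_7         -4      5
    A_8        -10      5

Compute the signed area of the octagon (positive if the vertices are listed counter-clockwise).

190

Cross-terms: 39, 38, 136, 10, 100, 22, 30, 5  ⇒  Σ = 380
Signed area = Σ/2 = 190 (positive ⇒ counter-clockwise traversal).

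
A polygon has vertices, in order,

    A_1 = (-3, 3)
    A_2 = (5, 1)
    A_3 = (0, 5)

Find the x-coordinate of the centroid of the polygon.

2/3

Apply the surveyor's formula. First the cross-terms c_i = x_i·y_{i+1} − x_{i+1}·y_i:
  -18, 25, 15  ⇒  2A = 22, A = 11.
Then Σ (x_i + x_{i+1})·c_i = 44, so x̄ = 44 / (6·11) = 2/3.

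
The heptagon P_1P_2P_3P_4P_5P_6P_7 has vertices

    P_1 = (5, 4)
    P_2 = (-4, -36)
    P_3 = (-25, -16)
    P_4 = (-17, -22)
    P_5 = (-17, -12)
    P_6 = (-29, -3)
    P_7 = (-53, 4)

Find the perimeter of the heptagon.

|P_1P_2| = √((-9)² + (-40)²) = √1681 = 41
|P_2P_3| = √((-21)² + (20)²) = √841 = 29
|P_3P_4| = √((8)² + (-6)²) = √100 = 10
|P_4P_5| = √((0)² + (10)²) = √100 = 10
|P_5P_6| = √((-12)² + (9)²) = √225 = 15
|P_6P_7| = √((-24)² + (7)²) = √625 = 25
|P_7P_1| = √((58)² + (0)²) = √3364 = 58
Perimeter = 41 + 29 + 10 + 10 + 15 + 25 + 58 = 188.

188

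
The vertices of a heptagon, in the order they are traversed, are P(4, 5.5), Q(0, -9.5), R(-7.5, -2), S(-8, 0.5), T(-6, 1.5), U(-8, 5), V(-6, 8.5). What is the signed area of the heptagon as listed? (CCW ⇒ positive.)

-130.5

Apply the surveyor's formula: 2A = Σ (x_i·y_{i+1} − x_{i+1}·y_i), indices taken mod 7.
P→Q: (4)(-9.5) − (0)(5.5) = -38
Q→R: (0)(-2) − (-7.5)(-9.5) = -71.25
R→S: (-7.5)(0.5) − (-8)(-2) = -19.75
S→T: (-8)(1.5) − (-6)(0.5) = -9
T→U: (-6)(5) − (-8)(1.5) = -18
U→V: (-8)(8.5) − (-6)(5) = -38
V→P: (-6)(5.5) − (4)(8.5) = -67
Σ = -261
Signed area = Σ/2 = -130.5 (negative ⇒ clockwise traversal).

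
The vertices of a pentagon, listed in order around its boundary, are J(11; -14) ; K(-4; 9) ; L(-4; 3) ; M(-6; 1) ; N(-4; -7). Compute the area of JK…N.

130

Cross-terms: 43, 24, 14, 46, 133  ⇒  Σ = 260
Area = |Σ|/2 = 130.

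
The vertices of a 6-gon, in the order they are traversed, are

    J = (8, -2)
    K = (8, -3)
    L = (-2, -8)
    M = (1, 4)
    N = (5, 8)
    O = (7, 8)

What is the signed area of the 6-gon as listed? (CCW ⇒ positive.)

Cross-terms: -8, -70, 0, -12, -16, -78  ⇒  Σ = -184
Signed area = Σ/2 = -92 (negative ⇒ clockwise traversal).

-92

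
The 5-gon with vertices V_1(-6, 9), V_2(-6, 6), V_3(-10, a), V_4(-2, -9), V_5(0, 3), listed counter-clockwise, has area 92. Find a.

-1

The doubled signed area Σ (x_i y_{i+1} − x_{i+1} y_i) is linear in a.
With a=0 it equals 180; the coefficient of a is -4 (from the two edges through V_3).
So -4·a + 180 = 2·92 = 184 ⇒ a = -1.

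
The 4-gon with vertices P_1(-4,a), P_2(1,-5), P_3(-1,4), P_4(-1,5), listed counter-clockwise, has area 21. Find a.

-2

Write out the shoelace sum; only the two edges meeting at P_1 involve a:
2·Area = [((-1)·a − (-4)·5) + ((-4)·(-5) − 1·a)] + -2
       = -2·a + 38 = 42
⇒ a = -2.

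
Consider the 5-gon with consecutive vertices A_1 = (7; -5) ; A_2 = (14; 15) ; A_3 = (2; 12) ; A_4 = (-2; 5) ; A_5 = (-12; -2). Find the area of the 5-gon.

242.5

Σ = (175) + (138) + (34) + (64) + (74) = 485
Area = |Σ|/2 = 242.5.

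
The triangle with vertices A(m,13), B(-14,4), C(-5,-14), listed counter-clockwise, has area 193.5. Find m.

The doubled signed area Σ (x_i y_{i+1} − x_{i+1} y_i) is linear in m.
With m=0 it equals 333; the coefficient of m is 18 (from the two edges through A).
So 18·m + 333 = 2·193.5 = 387 ⇒ m = 3.

3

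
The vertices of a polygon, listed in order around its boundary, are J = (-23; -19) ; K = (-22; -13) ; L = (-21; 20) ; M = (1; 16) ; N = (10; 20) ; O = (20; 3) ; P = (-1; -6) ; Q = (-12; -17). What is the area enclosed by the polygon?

Apply Gauss's area formula: 2A = Σ (x_i·y_{i+1} − x_{i+1}·y_i), indices taken mod 8.
Cross-terms: -119, -713, -356, -140, -370, -117, -55, -163  ⇒  Σ = -2033
Area = |Σ|/2 = 1016.5.

1016.5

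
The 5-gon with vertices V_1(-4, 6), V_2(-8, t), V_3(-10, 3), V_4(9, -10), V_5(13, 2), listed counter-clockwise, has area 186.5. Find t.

Write out the shoelace sum; only the two edges meeting at V_2 involve t:
2·Area = [((-4)·t − (-8)·6) + ((-8)·3 − (-10)·t)] + 307
       = 6·t + 331 = 373
⇒ t = 7.

7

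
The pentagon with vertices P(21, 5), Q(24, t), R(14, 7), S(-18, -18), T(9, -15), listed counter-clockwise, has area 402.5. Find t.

The doubled signed area Σ (x_i y_{i+1} − x_{i+1} y_i) is linear in t.
With t=0 it equals 714; the coefficient of t is 7 (from the two edges through Q).
So 7·t + 714 = 2·402.5 = 805 ⇒ t = 13.

13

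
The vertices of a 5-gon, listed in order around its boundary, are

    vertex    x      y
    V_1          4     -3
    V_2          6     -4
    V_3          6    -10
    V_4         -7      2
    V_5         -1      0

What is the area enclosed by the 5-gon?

43.5

Apply Gauss's area formula: 2A = Σ (x_i·y_{i+1} − x_{i+1}·y_i), indices taken mod 5.
Σ = (2) + (-36) + (-58) + (2) + (3) = -87
Area = |Σ|/2 = 43.5.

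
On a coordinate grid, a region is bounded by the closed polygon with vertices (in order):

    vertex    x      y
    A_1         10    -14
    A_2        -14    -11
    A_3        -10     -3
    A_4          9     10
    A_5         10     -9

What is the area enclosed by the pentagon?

339

Σ = (-306) + (-68) + (-73) + (-181) + (-50) = -678
Area = |Σ|/2 = 339.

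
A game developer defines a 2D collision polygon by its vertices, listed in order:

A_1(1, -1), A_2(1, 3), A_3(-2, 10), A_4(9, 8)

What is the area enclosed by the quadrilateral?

51.5

Σ = (4) + (16) + (-106) + (-17) = -103
Area = |Σ|/2 = 51.5.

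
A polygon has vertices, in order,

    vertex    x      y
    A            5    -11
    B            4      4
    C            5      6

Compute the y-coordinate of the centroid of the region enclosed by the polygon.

Apply the shoelace (surveyor's) formula. First the cross-terms c_i = x_i·y_{i+1} − x_{i+1}·y_i:
  64, 4, -85  ⇒  2A = -17, A = -8.5.
Then Σ (y_i + y_{i+1})·c_i = 17, so ȳ = 17 / (6·(-8.5)) = -1/3.

-1/3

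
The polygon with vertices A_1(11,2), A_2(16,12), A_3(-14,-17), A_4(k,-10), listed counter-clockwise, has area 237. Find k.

The doubled signed area Σ (x_i y_{i+1} − x_{i+1} y_i) is linear in k.
With k=0 it equals 246; the coefficient of k is 19 (from the two edges through A_4).
So 19·k + 246 = 2·237 = 474 ⇒ k = 12.

12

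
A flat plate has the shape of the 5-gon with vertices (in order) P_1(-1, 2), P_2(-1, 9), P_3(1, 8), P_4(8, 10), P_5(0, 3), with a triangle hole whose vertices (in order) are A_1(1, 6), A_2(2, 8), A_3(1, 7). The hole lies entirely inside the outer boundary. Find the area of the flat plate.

Outer boundary:
Apply the surveyor's formula: 2A = Σ (x_i·y_{i+1} − x_{i+1}·y_i), indices taken mod 5.
P_1→P_2: (-1)(9) − (-1)(2) = -7
P_2→P_3: (-1)(8) − (1)(9) = -17
P_3→P_4: (1)(10) − (8)(8) = -54
P_4→P_5: (8)(3) − (0)(10) = 24
P_5→P_1: (0)(2) − (-1)(3) = 3
Σ = -51
Area = |Σ|/2 = 25.5.
Hole:
Apply Gauss's area formula: 2A = Σ (x_i·y_{i+1} − x_{i+1}·y_i), indices taken mod 3.
Σ = (-4) + (6) + (-1) = 1
Area = |Σ|/2 = 0.5.
Net area = 25.5 − 0.5 = 25.

25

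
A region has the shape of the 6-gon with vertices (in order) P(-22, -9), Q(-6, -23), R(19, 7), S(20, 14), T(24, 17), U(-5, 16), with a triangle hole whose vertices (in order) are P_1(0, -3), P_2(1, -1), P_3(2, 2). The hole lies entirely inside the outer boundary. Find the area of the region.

Outer boundary:
Cross-terms: 452, 395, 126, 4, 469, 397  ⇒  Σ = 1843
Area = |Σ|/2 = 921.5.
Hole:
Apply the shoelace formula: 2A = Σ (x_i·y_{i+1} − x_{i+1}·y_i), indices taken mod 3.
Σ = (3) + (4) + (-6) = 1
Area = |Σ|/2 = 0.5.
Net area = 921.5 − 0.5 = 921.

921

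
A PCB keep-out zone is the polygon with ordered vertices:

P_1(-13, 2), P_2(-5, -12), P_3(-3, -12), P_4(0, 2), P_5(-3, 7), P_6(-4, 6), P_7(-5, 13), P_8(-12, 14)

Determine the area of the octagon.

Apply the shoelace (surveyor's) formula: 2A = Σ (x_i·y_{i+1} − x_{i+1}·y_i), indices taken mod 8.
Σ = (166) + (24) + (-6) + (6) + (10) + (-22) + (86) + (158) = 422
Area = |Σ|/2 = 211.

211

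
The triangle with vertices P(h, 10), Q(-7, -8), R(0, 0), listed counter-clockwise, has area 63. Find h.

The doubled signed area Σ (x_i y_{i+1} − x_{i+1} y_i) is linear in h.
With h=0 it equals 70; the coefficient of h is -8 (from the two edges through P).
So -8·h + 70 = 2·63 = 126 ⇒ h = -7.

-7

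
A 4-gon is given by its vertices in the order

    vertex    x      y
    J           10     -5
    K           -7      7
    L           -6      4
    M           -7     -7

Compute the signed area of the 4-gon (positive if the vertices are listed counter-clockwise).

112

J→K: (10)(7) − (-7)(-5) = 35
K→L: (-7)(4) − (-6)(7) = 14
L→M: (-6)(-7) − (-7)(4) = 70
M→J: (-7)(-5) − (10)(-7) = 105
Σ = 224
Signed area = Σ/2 = 112 (positive ⇒ counter-clockwise traversal).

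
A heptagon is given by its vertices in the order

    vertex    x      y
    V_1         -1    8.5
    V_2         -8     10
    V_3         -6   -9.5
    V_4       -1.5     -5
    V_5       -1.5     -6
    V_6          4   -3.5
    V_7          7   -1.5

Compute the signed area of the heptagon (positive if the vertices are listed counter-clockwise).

Apply the surveyor's formula: 2A = Σ (x_i·y_{i+1} − x_{i+1}·y_i), indices taken mod 7.
Σ = (58) + (136) + (15.75) + (1.5) + (29.25) + (18.5) + (58) = 317
Signed area = Σ/2 = 158.5 (positive ⇒ counter-clockwise traversal).

158.5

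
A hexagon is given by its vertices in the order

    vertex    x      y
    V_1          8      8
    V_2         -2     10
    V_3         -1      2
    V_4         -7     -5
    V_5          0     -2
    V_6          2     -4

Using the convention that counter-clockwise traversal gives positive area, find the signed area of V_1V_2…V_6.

93.5

Apply the shoelace formula: 2A = Σ (x_i·y_{i+1} − x_{i+1}·y_i), indices taken mod 6.
Cross-terms: 96, 6, 19, 14, 4, 48  ⇒  Σ = 187
Signed area = Σ/2 = 93.5 (positive ⇒ counter-clockwise traversal).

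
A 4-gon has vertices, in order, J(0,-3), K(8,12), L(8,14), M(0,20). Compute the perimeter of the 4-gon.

52

|JK| = √((8)² + (15)²) = √289 = 17
|KL| = √((0)² + (2)²) = √4 = 2
|LM| = √((-8)² + (6)²) = √100 = 10
|MJ| = √((0)² + (-23)²) = √529 = 23
Perimeter = 17 + 2 + 10 + 23 = 52.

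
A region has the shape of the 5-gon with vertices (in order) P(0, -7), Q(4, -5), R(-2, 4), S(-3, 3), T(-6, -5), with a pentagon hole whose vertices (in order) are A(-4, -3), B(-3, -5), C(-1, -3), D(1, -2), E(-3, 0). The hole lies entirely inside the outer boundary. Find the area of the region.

Outer boundary:
Cross-terms: 28, 6, 6, 33, 42  ⇒  Σ = 115
Area = |Σ|/2 = 57.5.
Hole:
Cross-terms: 11, 4, 5, -6, 9  ⇒  Σ = 23
Area = |Σ|/2 = 11.5.
Net area = 57.5 − 11.5 = 46.

46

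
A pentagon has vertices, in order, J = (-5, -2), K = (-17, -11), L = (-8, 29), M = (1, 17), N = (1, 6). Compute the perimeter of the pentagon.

92

|JK| = √((-12)² + (-9)²) = √225 = 15
|KL| = √((9)² + (40)²) = √1681 = 41
|LM| = √((9)² + (-12)²) = √225 = 15
|MN| = √((0)² + (-11)²) = √121 = 11
|NJ| = √((-6)² + (-8)²) = √100 = 10
Perimeter = 15 + 41 + 15 + 11 + 10 = 92.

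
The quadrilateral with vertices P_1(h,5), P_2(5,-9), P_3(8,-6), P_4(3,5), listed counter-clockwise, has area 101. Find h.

-8

Write out the shoelace sum; only the two edges meeting at P_1 involve h:
2·Area = [(3·5 − h·5) + (h·(-9) − 5·5)] + 100
       = -14·h + 90 = 202
⇒ h = -8.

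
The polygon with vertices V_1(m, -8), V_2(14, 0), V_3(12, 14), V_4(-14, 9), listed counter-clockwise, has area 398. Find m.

-8

The doubled signed area Σ (x_i y_{i+1} − x_{i+1} y_i) is linear in m.
With m=0 it equals 724; the coefficient of m is -9 (from the two edges through V_1).
So -9·m + 724 = 2·398 = 796 ⇒ m = -8.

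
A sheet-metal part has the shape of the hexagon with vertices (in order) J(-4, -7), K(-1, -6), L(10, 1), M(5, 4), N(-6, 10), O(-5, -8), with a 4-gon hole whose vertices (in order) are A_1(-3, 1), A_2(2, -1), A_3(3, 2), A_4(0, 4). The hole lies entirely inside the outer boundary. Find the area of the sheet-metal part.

127

Outer boundary:
J→K: (-4)(-6) − (-1)(-7) = 17
K→L: (-1)(1) − (10)(-6) = 59
L→M: (10)(4) − (5)(1) = 35
M→N: (5)(10) − (-6)(4) = 74
N→O: (-6)(-8) − (-5)(10) = 98
O→J: (-5)(-7) − (-4)(-8) = 3
Σ = 286
Area = |Σ|/2 = 143.
Hole:
Apply the shoelace (surveyor's) formula: 2A = Σ (x_i·y_{i+1} − x_{i+1}·y_i), indices taken mod 4.
Cross-terms: 1, 7, 12, 12  ⇒  Σ = 32
Area = |Σ|/2 = 16.
Net area = 143 − 16 = 127.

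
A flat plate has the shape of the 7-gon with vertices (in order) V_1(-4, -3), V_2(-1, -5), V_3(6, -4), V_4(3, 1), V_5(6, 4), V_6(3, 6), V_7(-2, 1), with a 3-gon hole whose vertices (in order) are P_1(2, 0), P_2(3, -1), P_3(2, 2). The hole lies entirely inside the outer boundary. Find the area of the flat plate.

61

Outer boundary:
Apply the surveyor's formula: 2A = Σ (x_i·y_{i+1} − x_{i+1}·y_i), indices taken mod 7.
Σ = (17) + (34) + (18) + (6) + (24) + (15) + (10) = 124
Area = |Σ|/2 = 62.
Hole:
Σ = (-2) + (8) + (-4) = 2
Area = |Σ|/2 = 1.
Net area = 62 − 1 = 61.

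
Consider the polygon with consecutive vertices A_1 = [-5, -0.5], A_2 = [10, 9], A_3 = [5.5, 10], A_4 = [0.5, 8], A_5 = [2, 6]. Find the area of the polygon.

Apply Gauss's area formula: 2A = Σ (x_i·y_{i+1} − x_{i+1}·y_i), indices taken mod 5.
Σ = (-40) + (50.5) + (39) + (-13) + (29) = 65.5
Area = |Σ|/2 = 32.75.

32.75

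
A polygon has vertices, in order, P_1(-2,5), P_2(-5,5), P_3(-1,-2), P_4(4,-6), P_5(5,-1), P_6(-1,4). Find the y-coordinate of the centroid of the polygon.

-5/92

Apply Gauss's area formula. First the cross-terms c_i = x_i·y_{i+1} − x_{i+1}·y_i:
  15, 15, 14, 26, 19, 3  ⇒  2A = 92, A = 46.
Then Σ (y_i + y_{i+1})·c_i = -15, so ȳ = -15 / (6·46) = -5/92.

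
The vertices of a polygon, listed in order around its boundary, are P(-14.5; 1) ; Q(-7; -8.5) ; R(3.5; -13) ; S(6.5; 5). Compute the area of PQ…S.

Apply the shoelace (surveyor's) formula: 2A = Σ (x_i·y_{i+1} − x_{i+1}·y_i), indices taken mod 4.
Σ = (130.25) + (120.75) + (102) + (79) = 432
Area = |Σ|/2 = 216.

216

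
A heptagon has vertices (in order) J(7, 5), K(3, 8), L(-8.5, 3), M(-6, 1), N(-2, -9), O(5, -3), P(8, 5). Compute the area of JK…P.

144.25

Apply the surveyor's formula: 2A = Σ (x_i·y_{i+1} − x_{i+1}·y_i), indices taken mod 7.
J→K: (7)(8) − (3)(5) = 41
K→L: (3)(3) − (-8.5)(8) = 77
L→M: (-8.5)(1) − (-6)(3) = 9.5
M→N: (-6)(-9) − (-2)(1) = 56
N→O: (-2)(-3) − (5)(-9) = 51
O→P: (5)(5) − (8)(-3) = 49
P→J: (8)(5) − (7)(5) = 5
Σ = 288.5
Area = |Σ|/2 = 144.25.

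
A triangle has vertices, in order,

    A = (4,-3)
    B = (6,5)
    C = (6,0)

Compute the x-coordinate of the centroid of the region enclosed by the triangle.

16/3

Apply the surveyor's formula. First the cross-terms c_i = x_i·y_{i+1} − x_{i+1}·y_i:
  38, -30, -18  ⇒  2A = -10, A = -5.
Then Σ (x_i + x_{i+1})·c_i = -160, so x̄ = -160 / (6·(-5)) = 16/3.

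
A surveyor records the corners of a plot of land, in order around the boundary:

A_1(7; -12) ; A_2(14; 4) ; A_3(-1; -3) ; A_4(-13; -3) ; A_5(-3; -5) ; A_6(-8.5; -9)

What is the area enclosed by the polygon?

163.75

Apply the shoelace (surveyor's) formula: 2A = Σ (x_i·y_{i+1} − x_{i+1}·y_i), indices taken mod 6.
A_1→A_2: (7)(4) − (14)(-12) = 196
A_2→A_3: (14)(-3) − (-1)(4) = -38
A_3→A_4: (-1)(-3) − (-13)(-3) = -36
A_4→A_5: (-13)(-5) − (-3)(-3) = 56
A_5→A_6: (-3)(-9) − (-8.5)(-5) = -15.5
A_6→A_1: (-8.5)(-12) − (7)(-9) = 165
Σ = 327.5
Area = |Σ|/2 = 163.75.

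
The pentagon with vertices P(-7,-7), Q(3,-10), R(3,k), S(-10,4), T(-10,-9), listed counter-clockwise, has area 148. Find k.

2

The doubled signed area Σ (x_i y_{i+1} − x_{i+1} y_i) is linear in k.
With k=0 it equals 270; the coefficient of k is 13 (from the two edges through R).
So 13·k + 270 = 2·148 = 296 ⇒ k = 2.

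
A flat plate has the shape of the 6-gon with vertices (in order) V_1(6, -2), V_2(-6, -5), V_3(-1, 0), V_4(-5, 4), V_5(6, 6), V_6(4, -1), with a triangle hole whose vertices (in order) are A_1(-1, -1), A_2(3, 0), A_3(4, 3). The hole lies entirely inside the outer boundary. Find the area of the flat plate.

63

Outer boundary:
Apply the surveyor's formula: 2A = Σ (x_i·y_{i+1} − x_{i+1}·y_i), indices taken mod 6.
Σ = (-42) + (-5) + (-4) + (-54) + (-30) + (-2) = -137
Area = |Σ|/2 = 68.5.
Hole:
Apply the surveyor's formula: 2A = Σ (x_i·y_{i+1} − x_{i+1}·y_i), indices taken mod 3.
Σ = (3) + (9) + (-1) = 11
Area = |Σ|/2 = 5.5.
Net area = 68.5 − 5.5 = 63.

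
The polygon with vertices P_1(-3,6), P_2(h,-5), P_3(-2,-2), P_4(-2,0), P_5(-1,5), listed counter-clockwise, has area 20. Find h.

Write out the shoelace sum; only the two edges meeting at P_2 involve h:
2·Area = [((-3)·(-5) − h·6) + (h·(-2) − (-2)·(-5))] + -5
       = -8·h + 0 = 40
⇒ h = -5.

-5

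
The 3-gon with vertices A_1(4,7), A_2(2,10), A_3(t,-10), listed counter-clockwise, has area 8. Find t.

The doubled signed area Σ (x_i y_{i+1} − x_{i+1} y_i) is linear in t.
With t=0 it equals 46; the coefficient of t is -3 (from the two edges through A_3).
So -3·t + 46 = 2·8 = 16 ⇒ t = 10.

10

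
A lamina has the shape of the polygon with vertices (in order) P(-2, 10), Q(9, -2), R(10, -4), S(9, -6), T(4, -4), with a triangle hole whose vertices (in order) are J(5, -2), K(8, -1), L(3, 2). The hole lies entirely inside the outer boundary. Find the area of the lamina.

Outer boundary:
P→Q: (-2)(-2) − (9)(10) = -86
Q→R: (9)(-4) − (10)(-2) = -16
R→S: (10)(-6) − (9)(-4) = -24
S→T: (9)(-4) − (4)(-6) = -12
T→P: (4)(10) − (-2)(-4) = 32
Σ = -106
Area = |Σ|/2 = 53.
Hole:
Σ = (11) + (19) + (-16) = 14
Area = |Σ|/2 = 7.
Net area = 53 − 7 = 46.

46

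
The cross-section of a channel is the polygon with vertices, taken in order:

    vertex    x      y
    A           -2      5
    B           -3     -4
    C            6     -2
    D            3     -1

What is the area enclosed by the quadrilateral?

33

Apply the shoelace (surveyor's) formula: 2A = Σ (x_i·y_{i+1} − x_{i+1}·y_i), indices taken mod 4.
Σ = (23) + (30) + (0) + (13) = 66
Area = |Σ|/2 = 33.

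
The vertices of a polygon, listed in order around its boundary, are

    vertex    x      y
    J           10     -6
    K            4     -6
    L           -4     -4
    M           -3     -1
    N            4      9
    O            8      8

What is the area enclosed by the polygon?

137.5

Σ = (-36) + (-40) + (-8) + (-23) + (-40) + (-128) = -275
Area = |Σ|/2 = 137.5.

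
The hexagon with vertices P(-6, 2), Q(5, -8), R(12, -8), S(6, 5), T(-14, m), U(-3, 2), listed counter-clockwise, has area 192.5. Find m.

The doubled signed area Σ (x_i y_{i+1} − x_{i+1} y_i) is linear in m.
With m=0 it equals 250; the coefficient of m is 9 (from the two edges through T).
So 9·m + 250 = 2·192.5 = 385 ⇒ m = 15.

15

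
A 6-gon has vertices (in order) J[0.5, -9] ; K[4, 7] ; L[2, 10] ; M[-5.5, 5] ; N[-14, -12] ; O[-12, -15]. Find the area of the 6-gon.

224

Apply the shoelace (surveyor's) formula: 2A = Σ (x_i·y_{i+1} − x_{i+1}·y_i), indices taken mod 6.
J→K: (0.5)(7) − (4)(-9) = 39.5
K→L: (4)(10) − (2)(7) = 26
L→M: (2)(5) − (-5.5)(10) = 65
M→N: (-5.5)(-12) − (-14)(5) = 136
N→O: (-14)(-15) − (-12)(-12) = 66
O→J: (-12)(-9) − (0.5)(-15) = 115.5
Σ = 448
Area = |Σ|/2 = 224.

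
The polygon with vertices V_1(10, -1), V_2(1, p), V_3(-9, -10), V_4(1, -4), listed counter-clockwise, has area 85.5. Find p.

5

The doubled signed area Σ (x_i y_{i+1} − x_{i+1} y_i) is linear in p.
With p=0 it equals 76; the coefficient of p is 19 (from the two edges through V_2).
So 19·p + 76 = 2·85.5 = 171 ⇒ p = 5.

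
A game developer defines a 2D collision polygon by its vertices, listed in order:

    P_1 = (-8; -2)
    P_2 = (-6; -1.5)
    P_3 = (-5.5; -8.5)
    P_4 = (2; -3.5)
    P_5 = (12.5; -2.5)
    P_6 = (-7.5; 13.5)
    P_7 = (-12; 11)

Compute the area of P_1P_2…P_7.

229.625

Apply the surveyor's formula: 2A = Σ (x_i·y_{i+1} − x_{i+1}·y_i), indices taken mod 7.
Σ = (0) + (42.75) + (36.25) + (38.75) + (150) + (79.5) + (112) = 459.25
Area = |Σ|/2 = 229.625.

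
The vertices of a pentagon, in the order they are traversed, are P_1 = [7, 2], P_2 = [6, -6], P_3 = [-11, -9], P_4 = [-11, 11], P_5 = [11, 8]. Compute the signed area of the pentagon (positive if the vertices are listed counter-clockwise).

Apply the shoelace formula: 2A = Σ (x_i·y_{i+1} − x_{i+1}·y_i), indices taken mod 5.
Σ = (-54) + (-120) + (-220) + (-209) + (-34) = -637
Signed area = Σ/2 = -318.5 (negative ⇒ clockwise traversal).

-318.5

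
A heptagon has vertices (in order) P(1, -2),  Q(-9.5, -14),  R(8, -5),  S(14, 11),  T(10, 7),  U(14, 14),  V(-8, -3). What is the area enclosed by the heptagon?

201.75

P→Q: (1)(-14) − (-9.5)(-2) = -33
Q→R: (-9.5)(-5) − (8)(-14) = 159.5
R→S: (8)(11) − (14)(-5) = 158
S→T: (14)(7) − (10)(11) = -12
T→U: (10)(14) − (14)(7) = 42
U→V: (14)(-3) − (-8)(14) = 70
V→P: (-8)(-2) − (1)(-3) = 19
Σ = 403.5
Area = |Σ|/2 = 201.75.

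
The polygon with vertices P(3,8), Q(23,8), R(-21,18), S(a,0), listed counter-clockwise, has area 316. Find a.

Write out the shoelace sum; only the two edges meeting at S involve a:
2·Area = [((-21)·0 − a·18) + (a·8 − 3·0)] + 422
       = -10·a + 422 = 632
⇒ a = -21.

-21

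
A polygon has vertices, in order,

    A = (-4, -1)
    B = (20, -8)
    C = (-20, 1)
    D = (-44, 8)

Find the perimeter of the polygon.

132

|AB| = √((24)² + (-7)²) = √625 = 25
|BC| = √((-40)² + (9)²) = √1681 = 41
|CD| = √((-24)² + (7)²) = √625 = 25
|DA| = √((40)² + (-9)²) = √1681 = 41
Perimeter = 25 + 41 + 25 + 41 = 132.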